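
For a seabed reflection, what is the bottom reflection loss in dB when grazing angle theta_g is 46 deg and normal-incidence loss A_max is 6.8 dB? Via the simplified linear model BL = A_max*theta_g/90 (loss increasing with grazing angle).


BL = A_max * theta_g / 90 = 6.8 * 46 / 90 = 3.48

3.48 dB


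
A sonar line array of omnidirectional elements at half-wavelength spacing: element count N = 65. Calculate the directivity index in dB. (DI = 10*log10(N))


18.13 dB


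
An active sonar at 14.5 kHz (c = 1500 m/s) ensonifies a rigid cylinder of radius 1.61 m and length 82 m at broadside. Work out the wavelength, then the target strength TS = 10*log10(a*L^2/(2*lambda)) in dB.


Step 1: lambda = c/f = 1500/14500 = 0.10345 m
Step 2: TS = 10*log10(a*L^2/(2*lambda)) = 10*log10(1.61*82^2/(2*0.10345)) = 47.19

47.19 dB


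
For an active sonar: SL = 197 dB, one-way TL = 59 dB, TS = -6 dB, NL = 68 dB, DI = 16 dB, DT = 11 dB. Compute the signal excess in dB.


SE = SL - 2*TL + TS - NL + DI - DT = 197 - 2*59 + (-6) - 68 + 16 - 11 = 10

10 dB


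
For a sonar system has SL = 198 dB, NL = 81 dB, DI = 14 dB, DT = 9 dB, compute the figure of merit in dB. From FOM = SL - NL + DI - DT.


FOM = SL - NL + DI - DT = 198 - 81 + 14 - 9 = 122

122 dB


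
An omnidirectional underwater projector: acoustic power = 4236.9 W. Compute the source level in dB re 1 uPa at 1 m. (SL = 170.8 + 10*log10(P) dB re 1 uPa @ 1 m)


SL = 170.8 + 10*log10(4236.9) = 170.8 + 36.27 = 207.07

207.07 dB


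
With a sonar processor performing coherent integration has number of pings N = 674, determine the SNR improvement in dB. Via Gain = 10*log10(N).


28.29 dB


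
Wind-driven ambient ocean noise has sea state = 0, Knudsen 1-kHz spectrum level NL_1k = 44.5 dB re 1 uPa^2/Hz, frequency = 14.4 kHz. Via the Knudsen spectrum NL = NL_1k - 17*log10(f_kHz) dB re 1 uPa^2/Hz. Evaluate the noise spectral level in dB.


NL = NL_1k - 17*log10(f_kHz) = 44.5 - 17*log10(14.4) = 44.5 - (19.69) = 24.81

24.81 dB


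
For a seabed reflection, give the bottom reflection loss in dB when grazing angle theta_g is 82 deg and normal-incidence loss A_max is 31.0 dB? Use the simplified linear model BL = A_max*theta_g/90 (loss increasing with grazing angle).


BL = A_max * theta_g / 90 = 31.0 * 82 / 90 = 28.24

28.24 dB


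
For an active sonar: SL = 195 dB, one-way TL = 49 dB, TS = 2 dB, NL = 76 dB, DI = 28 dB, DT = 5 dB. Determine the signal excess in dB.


SE = SL - 2*TL + TS - NL + DI - DT = 195 - 2*49 + (2) - 76 + 28 - 5 = 46

46 dB


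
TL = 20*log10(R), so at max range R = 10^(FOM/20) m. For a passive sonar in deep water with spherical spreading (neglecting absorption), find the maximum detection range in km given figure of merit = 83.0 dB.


14.13 km


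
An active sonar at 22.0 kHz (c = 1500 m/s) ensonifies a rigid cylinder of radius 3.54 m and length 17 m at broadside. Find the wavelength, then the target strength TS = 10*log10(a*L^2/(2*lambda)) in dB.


Step 1: lambda = c/f = 1500/22000 = 0.06818 m
Step 2: TS = 10*log10(a*L^2/(2*lambda)) = 10*log10(3.54*17^2/(2*0.06818)) = 38.75

38.75 dB


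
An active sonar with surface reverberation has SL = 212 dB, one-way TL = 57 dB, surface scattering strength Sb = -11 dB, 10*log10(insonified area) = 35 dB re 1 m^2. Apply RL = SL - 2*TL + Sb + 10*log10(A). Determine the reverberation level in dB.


122 dB


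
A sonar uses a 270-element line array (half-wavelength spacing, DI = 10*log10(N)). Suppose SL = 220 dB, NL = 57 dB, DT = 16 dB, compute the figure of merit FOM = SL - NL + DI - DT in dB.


Step 1: DI = 10*log10(270) = 24.31 dB
Step 2: FOM = SL - NL + DI - DT = 220 - 57 + 24.31 - 16 = 171.31

171.31 dB


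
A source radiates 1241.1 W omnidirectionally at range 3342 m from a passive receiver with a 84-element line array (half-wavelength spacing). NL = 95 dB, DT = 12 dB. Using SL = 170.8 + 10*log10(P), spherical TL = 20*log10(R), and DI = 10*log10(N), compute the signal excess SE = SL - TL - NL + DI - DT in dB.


Step 1: SL = 170.8 + 10*log10(1241.1) = 201.74 dB
Step 2: TL = 20*log10(3342) = 70.48 dB
Step 3: DI = 10*log10(84) = 19.24 dB
Step 4: SE = SL - TL - NL + DI - DT = 201.74 - 70.48 - 95 + 19.24 - 12 = 43.5

43.5 dB


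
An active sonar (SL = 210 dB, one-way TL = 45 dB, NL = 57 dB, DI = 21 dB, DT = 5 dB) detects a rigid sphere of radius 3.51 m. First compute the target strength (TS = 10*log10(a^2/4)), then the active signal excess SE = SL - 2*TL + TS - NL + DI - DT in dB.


Step 1: TS = 10*log10(3.51^2/4) = 4.89 dB
Step 2: SE = SL - 2*TL + TS - NL + DI - DT = 210 - 2*45 + (4.89) - 57 + 21 - 5 = 83.89

83.89 dB


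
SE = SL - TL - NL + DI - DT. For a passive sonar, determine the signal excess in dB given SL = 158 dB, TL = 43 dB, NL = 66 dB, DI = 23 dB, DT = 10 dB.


SE = SL - TL - NL + DI - DT = 158 - 43 - 66 + 23 - 10 = 62

62 dB


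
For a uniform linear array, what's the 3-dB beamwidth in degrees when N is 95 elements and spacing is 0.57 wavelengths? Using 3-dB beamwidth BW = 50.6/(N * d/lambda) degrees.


BW = 50.6 / (95 * 0.57) = 50.6 / 54.15 = 0.93

0.93 deg


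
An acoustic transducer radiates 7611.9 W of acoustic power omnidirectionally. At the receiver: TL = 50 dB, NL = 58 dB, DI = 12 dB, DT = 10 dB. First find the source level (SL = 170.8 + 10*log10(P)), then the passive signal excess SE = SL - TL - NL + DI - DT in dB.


Step 1: SL = 170.8 + 10*log10(7611.9) = 209.61 dB
Step 2: SE = SL - TL - NL + DI - DT = 209.61 - 50 - 58 + 12 - 10 = 103.61

103.61 dB


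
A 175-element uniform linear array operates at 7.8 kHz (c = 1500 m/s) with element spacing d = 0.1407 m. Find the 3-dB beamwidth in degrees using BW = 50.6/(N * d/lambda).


0.4 deg


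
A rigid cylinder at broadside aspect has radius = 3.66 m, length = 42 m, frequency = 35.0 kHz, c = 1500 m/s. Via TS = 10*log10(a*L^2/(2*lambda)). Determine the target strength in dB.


lambda = 1500/35000 = 0.04286 m
TS = 10*log10(3.66*42^2/(2*0.04286)) = 48.77

48.77 dB


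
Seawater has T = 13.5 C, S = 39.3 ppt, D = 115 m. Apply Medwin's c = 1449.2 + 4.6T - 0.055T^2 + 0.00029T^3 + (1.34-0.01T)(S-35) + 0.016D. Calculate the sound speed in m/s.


c = 1449.2 + 4.6*13.5 - 0.055*13.5^2 + 0.00029*13.5^3 + (1.34 - 0.01*13.5)*(39.3 - 35) + 0.016*115 = 1509.01

1509.01 m/s


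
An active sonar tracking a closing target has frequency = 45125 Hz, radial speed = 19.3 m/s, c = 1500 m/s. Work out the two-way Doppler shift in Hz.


fd = 2*f*v/c = 2 * 45125 * 19.3 / 1500 = 1161.22

1161.22 Hz


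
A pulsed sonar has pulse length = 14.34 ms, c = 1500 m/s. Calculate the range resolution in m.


10.755 m


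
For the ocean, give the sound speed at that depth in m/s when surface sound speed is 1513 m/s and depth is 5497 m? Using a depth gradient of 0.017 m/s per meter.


1606.449 m/s


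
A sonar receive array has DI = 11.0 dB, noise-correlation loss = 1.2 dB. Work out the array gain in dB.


AG = DI - L_corr = 11.0 - 1.2 = 9.8

9.8 dB


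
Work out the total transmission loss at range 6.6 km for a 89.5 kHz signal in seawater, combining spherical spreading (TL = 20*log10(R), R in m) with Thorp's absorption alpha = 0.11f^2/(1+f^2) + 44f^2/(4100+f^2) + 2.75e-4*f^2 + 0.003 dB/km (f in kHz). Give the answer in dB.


Step 1 (Thorp): alpha = 0.11*8010.25/(1+8010.25) + 44*8010.25/(4100+8010.25) + 2.75e-4*8010.25 + 0.003 = 31.4193 dB/km
Step 2: TL_spread = 20*log10(6600) = 76.39 dB
Step 3: TL_abs = alpha*R = 31.4193 * 6.6 = 207.37 dB
Step 4: TL_total = 76.39 + 207.37 = 283.76

283.76 dB


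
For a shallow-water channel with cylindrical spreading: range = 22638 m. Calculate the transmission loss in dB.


TL = 10*log10(22638) = 43.55

43.55 dB


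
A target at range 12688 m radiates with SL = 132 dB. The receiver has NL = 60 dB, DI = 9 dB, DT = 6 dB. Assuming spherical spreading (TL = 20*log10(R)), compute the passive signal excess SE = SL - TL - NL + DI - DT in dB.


-7.07 dB


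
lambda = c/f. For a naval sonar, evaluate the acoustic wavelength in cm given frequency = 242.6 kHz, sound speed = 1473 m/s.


0.61 cm


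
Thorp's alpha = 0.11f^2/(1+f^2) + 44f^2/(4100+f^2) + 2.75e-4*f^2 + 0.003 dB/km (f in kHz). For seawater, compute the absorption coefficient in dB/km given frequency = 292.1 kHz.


65.559 dB/km


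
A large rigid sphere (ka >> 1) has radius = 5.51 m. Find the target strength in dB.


8.8 dB


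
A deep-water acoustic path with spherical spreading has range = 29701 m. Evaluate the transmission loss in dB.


TL = 20*log10(29701) = 89.46

89.46 dB


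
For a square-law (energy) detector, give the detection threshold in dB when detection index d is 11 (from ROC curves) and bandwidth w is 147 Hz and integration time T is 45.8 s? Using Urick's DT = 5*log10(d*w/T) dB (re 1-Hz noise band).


DT = 5*log10(d*w/T) = 5*log10(11 * 147 / 45.8) = 5*log10(35.31) = 7.74

7.74 dB


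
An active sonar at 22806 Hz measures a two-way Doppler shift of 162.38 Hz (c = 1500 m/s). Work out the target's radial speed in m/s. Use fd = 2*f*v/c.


From fd = 2*f*v/c, v = c*fd/(2*f) = 1500 * 162.38 / (2*22806) = 5.34

5.34 m/s


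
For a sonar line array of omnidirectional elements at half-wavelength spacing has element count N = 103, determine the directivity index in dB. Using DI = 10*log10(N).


DI = 10*log10(103) = 20.13

20.13 dB


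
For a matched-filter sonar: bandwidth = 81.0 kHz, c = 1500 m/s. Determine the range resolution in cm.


dR = c/(2*BW) = 1500 / (2 * 81.0e3) = 0.0093 m = 0.93 cm

0.93 cm


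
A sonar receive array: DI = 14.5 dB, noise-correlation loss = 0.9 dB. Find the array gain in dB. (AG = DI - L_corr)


AG = DI - L_corr = 14.5 - 0.9 = 13.6

13.6 dB


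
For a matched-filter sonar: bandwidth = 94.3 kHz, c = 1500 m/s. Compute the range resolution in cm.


dR = c/(2*BW) = 1500 / (2 * 94.3e3) = 0.008 m = 0.8 cm

0.8 cm


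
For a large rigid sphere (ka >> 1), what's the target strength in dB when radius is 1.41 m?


TS = 10*log10(1.41^2 / 4) = 10*log10(0.497025) = -3.04

-3.04 dB


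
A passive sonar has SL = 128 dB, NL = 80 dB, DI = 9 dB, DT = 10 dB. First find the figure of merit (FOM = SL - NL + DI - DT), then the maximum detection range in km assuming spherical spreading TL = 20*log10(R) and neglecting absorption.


Step 1: FOM = SL - NL + DI - DT = 128 - 80 + 9 - 10 = 47 dB
Step 2: at max range FOM = TL = 20*log10(R), so R = 10^(47/20) = 223.87 m = 0.22 km

0.22 km


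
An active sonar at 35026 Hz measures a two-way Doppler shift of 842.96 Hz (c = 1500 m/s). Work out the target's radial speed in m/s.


From fd = 2*f*v/c, v = c*fd/(2*f) = 1500 * 842.96 / (2*35026) = 18.05

18.05 m/s


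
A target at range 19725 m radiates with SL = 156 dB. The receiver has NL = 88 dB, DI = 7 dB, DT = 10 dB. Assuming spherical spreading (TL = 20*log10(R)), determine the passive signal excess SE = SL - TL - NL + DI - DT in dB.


Step 1: TL = 20*log10(19725) = 85.9 dB
Step 2: SE = 156 - 85.9 - 88 + 7 - 10 = -20.9

-20.9 dB


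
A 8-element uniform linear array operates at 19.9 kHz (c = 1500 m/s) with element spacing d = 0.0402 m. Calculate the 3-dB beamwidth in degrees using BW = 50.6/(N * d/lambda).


11.86 deg


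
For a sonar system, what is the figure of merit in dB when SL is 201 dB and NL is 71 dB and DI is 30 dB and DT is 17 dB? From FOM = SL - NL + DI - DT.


143 dB


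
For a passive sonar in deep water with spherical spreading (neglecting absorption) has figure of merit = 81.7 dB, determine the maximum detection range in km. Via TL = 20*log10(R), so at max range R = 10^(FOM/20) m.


12.16 km


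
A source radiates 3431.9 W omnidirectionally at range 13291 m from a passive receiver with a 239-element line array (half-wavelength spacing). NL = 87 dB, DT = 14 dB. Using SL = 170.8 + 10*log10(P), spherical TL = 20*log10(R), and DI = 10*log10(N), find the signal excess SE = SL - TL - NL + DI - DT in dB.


Step 1: SL = 170.8 + 10*log10(3431.9) = 206.16 dB
Step 2: TL = 20*log10(13291) = 82.47 dB
Step 3: DI = 10*log10(239) = 23.78 dB
Step 4: SE = SL - TL - NL + DI - DT = 206.16 - 82.47 - 87 + 23.78 - 14 = 46.47

46.47 dB


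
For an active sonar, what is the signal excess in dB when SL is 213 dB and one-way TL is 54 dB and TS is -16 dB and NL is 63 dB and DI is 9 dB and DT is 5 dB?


30 dB


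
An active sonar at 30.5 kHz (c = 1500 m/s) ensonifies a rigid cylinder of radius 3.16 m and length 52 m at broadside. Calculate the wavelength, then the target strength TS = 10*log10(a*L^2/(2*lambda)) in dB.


Step 1: lambda = c/f = 1500/30500 = 0.04918 m
Step 2: TS = 10*log10(a*L^2/(2*lambda)) = 10*log10(3.16*52^2/(2*0.04918)) = 49.39

49.39 dB


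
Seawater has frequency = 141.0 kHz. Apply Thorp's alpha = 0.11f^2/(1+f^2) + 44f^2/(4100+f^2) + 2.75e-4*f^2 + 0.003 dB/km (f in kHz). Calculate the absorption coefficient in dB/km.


f^2 = 19881.0
alpha = 0.11*19881.0/(1+19881.0) + 44*19881.0/(4100+19881.0) + 2.75e-4*19881.0 + 0.003 = 42.058

42.058 dB/km


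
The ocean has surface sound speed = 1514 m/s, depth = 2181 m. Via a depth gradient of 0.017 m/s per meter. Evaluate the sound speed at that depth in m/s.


c = 1514 + 0.017 * 2181 = 1551.077

1551.077 m/s


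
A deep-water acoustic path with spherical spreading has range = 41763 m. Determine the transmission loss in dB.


92.42 dB


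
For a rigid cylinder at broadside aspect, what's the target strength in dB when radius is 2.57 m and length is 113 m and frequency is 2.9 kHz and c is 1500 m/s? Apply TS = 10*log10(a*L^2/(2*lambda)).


lambda = 1500/2900 = 0.51724 m
TS = 10*log10(2.57*113^2/(2*0.51724)) = 45.01

45.01 dB


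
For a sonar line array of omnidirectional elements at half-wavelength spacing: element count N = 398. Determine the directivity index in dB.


DI = 10*log10(398) = 26.0

26.0 dB


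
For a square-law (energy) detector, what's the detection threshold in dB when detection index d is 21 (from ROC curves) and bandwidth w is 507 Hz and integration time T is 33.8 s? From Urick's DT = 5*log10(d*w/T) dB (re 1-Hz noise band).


DT = 5*log10(d*w/T) = 5*log10(21 * 507 / 33.8) = 5*log10(315.0) = 12.49

12.49 dB


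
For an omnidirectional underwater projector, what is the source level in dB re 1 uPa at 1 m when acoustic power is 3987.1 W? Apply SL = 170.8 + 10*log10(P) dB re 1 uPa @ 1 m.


SL = 170.8 + 10*log10(3987.1) = 170.8 + 36.01 = 206.81

206.81 dB


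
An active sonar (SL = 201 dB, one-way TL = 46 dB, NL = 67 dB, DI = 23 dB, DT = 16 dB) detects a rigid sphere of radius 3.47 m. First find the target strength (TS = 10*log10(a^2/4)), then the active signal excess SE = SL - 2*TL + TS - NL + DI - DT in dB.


Step 1: TS = 10*log10(3.47^2/4) = 4.79 dB
Step 2: SE = SL - 2*TL + TS - NL + DI - DT = 201 - 2*46 + (4.79) - 67 + 23 - 16 = 53.79

53.79 dB


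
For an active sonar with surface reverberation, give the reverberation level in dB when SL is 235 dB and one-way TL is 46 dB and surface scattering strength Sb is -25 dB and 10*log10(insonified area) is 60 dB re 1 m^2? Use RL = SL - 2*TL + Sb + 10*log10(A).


RL = SL - 2*TL + Sb + 10*log10(A) = 235 - 2*46 + (-25) + 60 = 178

178 dB


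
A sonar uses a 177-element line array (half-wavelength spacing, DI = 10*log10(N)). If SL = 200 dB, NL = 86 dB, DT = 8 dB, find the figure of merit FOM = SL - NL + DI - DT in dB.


128.48 dB


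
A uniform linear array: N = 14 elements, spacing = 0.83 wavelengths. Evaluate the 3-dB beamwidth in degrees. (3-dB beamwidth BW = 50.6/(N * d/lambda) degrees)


4.35 deg


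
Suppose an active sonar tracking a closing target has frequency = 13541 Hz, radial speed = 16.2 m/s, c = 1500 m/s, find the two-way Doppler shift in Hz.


292.49 Hz


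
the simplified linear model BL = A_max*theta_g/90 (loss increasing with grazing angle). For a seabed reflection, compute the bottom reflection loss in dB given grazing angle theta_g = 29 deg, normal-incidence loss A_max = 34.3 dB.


BL = A_max * theta_g / 90 = 34.3 * 29 / 90 = 11.05

11.05 dB


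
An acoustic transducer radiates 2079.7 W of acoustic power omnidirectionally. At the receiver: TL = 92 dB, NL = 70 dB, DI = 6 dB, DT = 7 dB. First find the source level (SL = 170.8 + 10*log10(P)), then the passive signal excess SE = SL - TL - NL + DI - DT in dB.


Step 1: SL = 170.8 + 10*log10(2079.7) = 203.98 dB
Step 2: SE = SL - TL - NL + DI - DT = 203.98 - 92 - 70 + 6 - 7 = 40.98

40.98 dB


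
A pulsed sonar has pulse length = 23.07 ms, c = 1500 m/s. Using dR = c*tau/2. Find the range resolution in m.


17.3025 m


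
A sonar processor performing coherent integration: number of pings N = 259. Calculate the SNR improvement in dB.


24.13 dB


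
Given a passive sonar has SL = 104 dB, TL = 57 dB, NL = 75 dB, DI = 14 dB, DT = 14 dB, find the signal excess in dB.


SE = SL - TL - NL + DI - DT = 104 - 57 - 75 + 14 - 14 = -28

-28 dB


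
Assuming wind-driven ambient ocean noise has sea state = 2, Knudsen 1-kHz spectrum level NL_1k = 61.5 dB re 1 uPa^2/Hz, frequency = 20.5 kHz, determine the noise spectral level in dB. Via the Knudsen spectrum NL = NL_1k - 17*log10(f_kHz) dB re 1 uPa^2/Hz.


NL = NL_1k - 17*log10(f_kHz) = 61.5 - 17*log10(20.5) = 61.5 - (22.3) = 39.2

39.2 dB


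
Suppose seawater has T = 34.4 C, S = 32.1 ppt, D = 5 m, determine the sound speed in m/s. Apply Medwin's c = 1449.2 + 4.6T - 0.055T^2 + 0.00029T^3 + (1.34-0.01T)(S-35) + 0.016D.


c = 1449.2 + 4.6*34.4 - 0.055*34.4^2 + 0.00029*34.4^3 + (1.34 - 0.01*34.4)*(32.1 - 35) + 0.016*5 = 1551.35

1551.35 m/s


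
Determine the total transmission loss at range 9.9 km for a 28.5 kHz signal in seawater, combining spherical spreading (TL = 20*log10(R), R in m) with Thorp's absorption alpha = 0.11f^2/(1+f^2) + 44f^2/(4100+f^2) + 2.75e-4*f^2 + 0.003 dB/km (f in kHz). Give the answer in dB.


155.27 dB


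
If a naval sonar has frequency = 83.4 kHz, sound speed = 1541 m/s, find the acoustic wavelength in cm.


1.85 cm


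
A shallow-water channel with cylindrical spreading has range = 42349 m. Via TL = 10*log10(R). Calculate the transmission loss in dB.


TL = 10*log10(42349) = 46.27

46.27 dB


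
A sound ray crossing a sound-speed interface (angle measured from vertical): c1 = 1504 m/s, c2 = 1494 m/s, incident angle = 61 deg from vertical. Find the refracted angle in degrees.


sin(theta2) = (c2/c1)*sin(theta1) = (1494/1504)*sin(61 deg) = 0.8688
theta2 = arcsin(0.8688) = 60.32

60.32 deg


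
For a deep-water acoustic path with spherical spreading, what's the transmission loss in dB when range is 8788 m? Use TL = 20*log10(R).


TL = 20*log10(8788) = 78.88

78.88 dB


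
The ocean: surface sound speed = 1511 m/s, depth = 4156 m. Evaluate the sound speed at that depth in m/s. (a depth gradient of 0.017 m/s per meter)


c = 1511 + 0.017 * 4156 = 1581.652

1581.652 m/s


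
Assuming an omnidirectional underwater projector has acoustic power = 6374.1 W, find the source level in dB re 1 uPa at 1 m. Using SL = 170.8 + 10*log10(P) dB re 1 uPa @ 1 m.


SL = 170.8 + 10*log10(6374.1) = 170.8 + 38.04 = 208.84

208.84 dB


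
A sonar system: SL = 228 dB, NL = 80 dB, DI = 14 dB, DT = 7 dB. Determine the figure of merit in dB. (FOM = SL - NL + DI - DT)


FOM = SL - NL + DI - DT = 228 - 80 + 14 - 7 = 155

155 dB


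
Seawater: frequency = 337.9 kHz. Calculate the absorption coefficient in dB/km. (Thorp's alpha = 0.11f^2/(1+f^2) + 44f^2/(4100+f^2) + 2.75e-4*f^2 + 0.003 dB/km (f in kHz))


f^2 = 114176.41
alpha = 0.11*114176.41/(1+114176.41) + 44*114176.41/(4100+114176.41) + 2.75e-4*114176.41 + 0.003 = 73.986

73.986 dB/km


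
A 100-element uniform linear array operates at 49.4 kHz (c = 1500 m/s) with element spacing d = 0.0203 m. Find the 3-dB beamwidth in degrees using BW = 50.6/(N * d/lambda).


Step 1: lambda = 1500/49400 = 0.03036 m
Step 2: d/lambda = 0.0203/0.03036 = 0.6686
Step 3: BW = 50.6/(N * d/lambda) = 50.6/(100 * 0.6686) = 0.76

0.76 deg


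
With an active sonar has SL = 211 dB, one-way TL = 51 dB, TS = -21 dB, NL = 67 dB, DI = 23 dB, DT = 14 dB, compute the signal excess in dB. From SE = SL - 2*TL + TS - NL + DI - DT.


SE = SL - 2*TL + TS - NL + DI - DT = 211 - 2*51 + (-21) - 67 + 23 - 14 = 30

30 dB


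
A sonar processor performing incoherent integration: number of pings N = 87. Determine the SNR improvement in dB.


Gain = 5*log10(87) = 9.7

9.7 dB


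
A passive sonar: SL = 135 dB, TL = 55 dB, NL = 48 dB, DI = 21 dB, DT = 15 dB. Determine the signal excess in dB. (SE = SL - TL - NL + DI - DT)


SE = SL - TL - NL + DI - DT = 135 - 55 - 48 + 21 - 15 = 38

38 dB


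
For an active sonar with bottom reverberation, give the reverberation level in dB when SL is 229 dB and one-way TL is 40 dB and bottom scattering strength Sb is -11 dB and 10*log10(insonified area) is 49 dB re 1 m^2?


RL = SL - 2*TL + Sb + 10*log10(A) = 229 - 2*40 + (-11) + 49 = 187

187 dB


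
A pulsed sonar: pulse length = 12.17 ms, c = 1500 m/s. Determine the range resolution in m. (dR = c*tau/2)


dR = c*tau/2 = 1500 * 12.17e-3 / 2 = 9.1275

9.1275 m


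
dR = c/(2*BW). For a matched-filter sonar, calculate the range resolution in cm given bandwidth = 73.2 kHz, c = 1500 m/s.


1.02 cm


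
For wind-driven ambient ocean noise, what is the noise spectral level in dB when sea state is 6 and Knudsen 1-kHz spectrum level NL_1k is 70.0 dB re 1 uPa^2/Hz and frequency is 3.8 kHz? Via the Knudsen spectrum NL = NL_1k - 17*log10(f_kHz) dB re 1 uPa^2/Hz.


60.14 dB


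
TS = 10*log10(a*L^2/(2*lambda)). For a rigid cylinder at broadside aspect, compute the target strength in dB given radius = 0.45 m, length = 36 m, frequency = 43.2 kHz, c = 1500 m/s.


lambda = 1500/43200 = 0.03472 m
TS = 10*log10(0.45*36^2/(2*0.03472)) = 39.24

39.24 dB


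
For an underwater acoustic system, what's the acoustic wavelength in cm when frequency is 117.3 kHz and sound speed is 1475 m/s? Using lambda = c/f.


1.26 cm


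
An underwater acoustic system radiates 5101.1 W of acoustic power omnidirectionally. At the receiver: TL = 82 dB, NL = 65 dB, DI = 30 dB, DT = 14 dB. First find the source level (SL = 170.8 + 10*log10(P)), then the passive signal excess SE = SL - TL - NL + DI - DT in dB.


Step 1: SL = 170.8 + 10*log10(5101.1) = 207.88 dB
Step 2: SE = SL - TL - NL + DI - DT = 207.88 - 82 - 65 + 30 - 14 = 76.88

76.88 dB


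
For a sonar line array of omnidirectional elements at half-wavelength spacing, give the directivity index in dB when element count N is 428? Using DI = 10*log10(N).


26.31 dB


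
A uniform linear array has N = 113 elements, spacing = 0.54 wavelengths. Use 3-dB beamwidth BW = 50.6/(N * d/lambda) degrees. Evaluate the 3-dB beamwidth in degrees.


0.83 deg


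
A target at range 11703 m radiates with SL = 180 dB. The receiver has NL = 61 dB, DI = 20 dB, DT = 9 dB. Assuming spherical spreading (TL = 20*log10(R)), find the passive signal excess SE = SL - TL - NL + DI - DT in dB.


Step 1: TL = 20*log10(11703) = 81.37 dB
Step 2: SE = 180 - 81.37 - 61 + 20 - 9 = 48.63

48.63 dB


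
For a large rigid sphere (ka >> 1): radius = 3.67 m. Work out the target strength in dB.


5.27 dB


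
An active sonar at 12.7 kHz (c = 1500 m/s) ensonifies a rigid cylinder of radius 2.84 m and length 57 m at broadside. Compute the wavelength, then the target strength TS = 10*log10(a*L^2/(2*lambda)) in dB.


Step 1: lambda = c/f = 1500/12700 = 0.11811 m
Step 2: TS = 10*log10(a*L^2/(2*lambda)) = 10*log10(2.84*57^2/(2*0.11811)) = 45.92

45.92 dB


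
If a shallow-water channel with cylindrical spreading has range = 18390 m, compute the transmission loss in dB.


TL = 10*log10(18390) = 42.65

42.65 dB


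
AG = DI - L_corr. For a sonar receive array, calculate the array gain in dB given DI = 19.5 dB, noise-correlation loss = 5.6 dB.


AG = DI - L_corr = 19.5 - 5.6 = 13.9

13.9 dB


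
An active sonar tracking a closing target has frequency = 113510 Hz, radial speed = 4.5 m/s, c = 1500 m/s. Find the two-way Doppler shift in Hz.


fd = 2*f*v/c = 2 * 113510 * 4.5 / 1500 = 681.06

681.06 Hz


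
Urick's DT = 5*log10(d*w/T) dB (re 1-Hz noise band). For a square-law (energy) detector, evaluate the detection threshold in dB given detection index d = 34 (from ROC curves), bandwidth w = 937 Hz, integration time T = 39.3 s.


DT = 5*log10(d*w/T) = 5*log10(34 * 937 / 39.3) = 5*log10(810.64) = 14.54

14.54 dB


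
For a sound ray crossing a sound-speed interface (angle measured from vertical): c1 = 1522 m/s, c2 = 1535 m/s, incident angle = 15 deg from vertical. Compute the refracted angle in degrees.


sin(theta2) = (c2/c1)*sin(theta1) = (1535/1522)*sin(15 deg) = 0.26103
theta2 = arcsin(0.26103) = 15.13

15.13 deg


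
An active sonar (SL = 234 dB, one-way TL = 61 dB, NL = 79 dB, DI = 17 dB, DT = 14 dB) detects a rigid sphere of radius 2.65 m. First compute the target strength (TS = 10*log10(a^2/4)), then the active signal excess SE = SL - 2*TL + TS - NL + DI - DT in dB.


Step 1: TS = 10*log10(2.65^2/4) = 2.44 dB
Step 2: SE = SL - 2*TL + TS - NL + DI - DT = 234 - 2*61 + (2.44) - 79 + 17 - 14 = 38.44

38.44 dB


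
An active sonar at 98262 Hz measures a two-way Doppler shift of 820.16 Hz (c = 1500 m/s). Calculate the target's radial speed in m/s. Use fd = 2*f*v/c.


From fd = 2*f*v/c, v = c*fd/(2*f) = 1500 * 820.16 / (2*98262) = 6.26

6.26 m/s


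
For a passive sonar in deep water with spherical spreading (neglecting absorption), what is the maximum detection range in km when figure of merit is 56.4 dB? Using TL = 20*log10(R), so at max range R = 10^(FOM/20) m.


At max range FOM = TL, so 20*log10(R) = 56.4
R = 10^(56.4/20) = 660.69 m = 0.66 km

0.66 km


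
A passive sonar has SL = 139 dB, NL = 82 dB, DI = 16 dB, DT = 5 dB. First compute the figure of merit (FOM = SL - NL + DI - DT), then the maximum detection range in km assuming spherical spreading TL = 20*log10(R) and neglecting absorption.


Step 1: FOM = SL - NL + DI - DT = 139 - 82 + 16 - 5 = 68 dB
Step 2: at max range FOM = TL = 20*log10(R), so R = 10^(68/20) = 2511.89 m = 2.51 km

2.51 km


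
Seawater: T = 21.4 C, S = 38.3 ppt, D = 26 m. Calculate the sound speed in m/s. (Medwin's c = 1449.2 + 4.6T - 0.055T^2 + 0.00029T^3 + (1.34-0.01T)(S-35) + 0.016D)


c = 1449.2 + 4.6*21.4 - 0.055*21.4^2 + 0.00029*21.4^3 + (1.34 - 0.01*21.4)*(38.3 - 35) + 0.016*26 = 1529.43

1529.43 m/s


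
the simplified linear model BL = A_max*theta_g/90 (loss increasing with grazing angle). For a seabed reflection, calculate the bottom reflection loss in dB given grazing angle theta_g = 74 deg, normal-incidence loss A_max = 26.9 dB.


22.12 dB


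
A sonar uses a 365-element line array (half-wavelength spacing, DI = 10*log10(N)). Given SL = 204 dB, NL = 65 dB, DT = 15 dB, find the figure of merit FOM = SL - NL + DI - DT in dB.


Step 1: DI = 10*log10(365) = 25.62 dB
Step 2: FOM = SL - NL + DI - DT = 204 - 65 + 25.62 - 15 = 149.62

149.62 dB


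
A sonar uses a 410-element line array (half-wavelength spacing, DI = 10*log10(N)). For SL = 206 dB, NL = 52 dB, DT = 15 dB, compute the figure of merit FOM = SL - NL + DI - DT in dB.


Step 1: DI = 10*log10(410) = 26.13 dB
Step 2: FOM = SL - NL + DI - DT = 206 - 52 + 26.13 - 15 = 165.13

165.13 dB


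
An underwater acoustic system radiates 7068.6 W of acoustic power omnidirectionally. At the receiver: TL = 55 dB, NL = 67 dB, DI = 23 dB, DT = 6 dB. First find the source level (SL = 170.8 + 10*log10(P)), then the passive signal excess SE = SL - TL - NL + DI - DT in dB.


Step 1: SL = 170.8 + 10*log10(7068.6) = 209.29 dB
Step 2: SE = SL - TL - NL + DI - DT = 209.29 - 55 - 67 + 23 - 6 = 104.29

104.29 dB


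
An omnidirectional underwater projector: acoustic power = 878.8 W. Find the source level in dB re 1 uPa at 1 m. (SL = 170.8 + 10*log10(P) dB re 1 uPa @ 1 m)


SL = 170.8 + 10*log10(878.8) = 170.8 + 29.44 = 200.24

200.24 dB


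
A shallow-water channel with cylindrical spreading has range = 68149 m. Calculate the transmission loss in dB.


TL = 10*log10(68149) = 48.33

48.33 dB


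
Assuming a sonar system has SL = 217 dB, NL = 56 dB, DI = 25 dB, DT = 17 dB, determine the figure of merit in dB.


FOM = SL - NL + DI - DT = 217 - 56 + 25 - 17 = 169

169 dB


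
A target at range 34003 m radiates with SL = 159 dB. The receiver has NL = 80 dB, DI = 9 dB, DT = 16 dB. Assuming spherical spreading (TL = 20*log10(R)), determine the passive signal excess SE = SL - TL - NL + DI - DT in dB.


Step 1: TL = 20*log10(34003) = 90.63 dB
Step 2: SE = 159 - 90.63 - 80 + 9 - 16 = -18.63

-18.63 dB


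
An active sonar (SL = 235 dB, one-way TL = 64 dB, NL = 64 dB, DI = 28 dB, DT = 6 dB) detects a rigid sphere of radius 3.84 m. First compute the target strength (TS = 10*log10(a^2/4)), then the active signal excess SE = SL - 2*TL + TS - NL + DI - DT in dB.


Step 1: TS = 10*log10(3.84^2/4) = 5.67 dB
Step 2: SE = SL - 2*TL + TS - NL + DI - DT = 235 - 2*64 + (5.67) - 64 + 28 - 6 = 70.67

70.67 dB


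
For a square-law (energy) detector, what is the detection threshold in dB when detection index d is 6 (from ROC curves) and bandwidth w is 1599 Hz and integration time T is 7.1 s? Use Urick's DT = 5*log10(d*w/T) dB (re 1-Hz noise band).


DT = 5*log10(d*w/T) = 5*log10(6 * 1599 / 7.1) = 5*log10(1351.27) = 15.65

15.65 dB


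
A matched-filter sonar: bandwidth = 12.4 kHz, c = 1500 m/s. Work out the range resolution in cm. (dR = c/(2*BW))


dR = c/(2*BW) = 1500 / (2 * 12.4e3) = 0.0605 m = 6.05 cm

6.05 cm


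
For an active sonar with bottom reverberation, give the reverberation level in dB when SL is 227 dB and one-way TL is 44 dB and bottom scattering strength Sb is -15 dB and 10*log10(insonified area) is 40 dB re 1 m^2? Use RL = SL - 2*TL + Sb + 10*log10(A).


RL = SL - 2*TL + Sb + 10*log10(A) = 227 - 2*44 + (-15) + 40 = 164

164 dB


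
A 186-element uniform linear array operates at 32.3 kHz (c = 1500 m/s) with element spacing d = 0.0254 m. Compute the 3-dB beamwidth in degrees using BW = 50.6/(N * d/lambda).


Step 1: lambda = 1500/32300 = 0.04644 m
Step 2: d/lambda = 0.0254/0.04644 = 0.5469
Step 3: BW = 50.6/(N * d/lambda) = 50.6/(186 * 0.5469) = 0.5

0.5 deg


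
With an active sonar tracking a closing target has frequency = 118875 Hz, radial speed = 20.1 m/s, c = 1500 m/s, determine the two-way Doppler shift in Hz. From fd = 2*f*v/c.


fd = 2*f*v/c = 2 * 118875 * 20.1 / 1500 = 3185.85

3185.85 Hz


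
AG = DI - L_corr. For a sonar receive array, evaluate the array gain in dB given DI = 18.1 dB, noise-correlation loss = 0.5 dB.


AG = DI - L_corr = 18.1 - 0.5 = 17.6

17.6 dB


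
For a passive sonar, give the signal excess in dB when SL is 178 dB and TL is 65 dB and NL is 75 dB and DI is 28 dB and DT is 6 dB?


SE = SL - TL - NL + DI - DT = 178 - 65 - 75 + 28 - 6 = 60

60 dB


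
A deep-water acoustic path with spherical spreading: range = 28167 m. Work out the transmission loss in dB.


TL = 20*log10(28167) = 88.99

88.99 dB


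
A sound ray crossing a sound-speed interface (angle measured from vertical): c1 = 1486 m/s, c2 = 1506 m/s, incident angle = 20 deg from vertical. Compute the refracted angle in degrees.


sin(theta2) = (c2/c1)*sin(theta1) = (1506/1486)*sin(20 deg) = 0.34662
theta2 = arcsin(0.34662) = 20.28

20.28 deg


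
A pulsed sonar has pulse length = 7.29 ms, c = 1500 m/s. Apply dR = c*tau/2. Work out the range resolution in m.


5.4675 m


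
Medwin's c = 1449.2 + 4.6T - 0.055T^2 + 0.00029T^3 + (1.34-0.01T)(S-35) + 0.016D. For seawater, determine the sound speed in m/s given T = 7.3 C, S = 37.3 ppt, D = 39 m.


c = 1449.2 + 4.6*7.3 - 0.055*7.3^2 + 0.00029*7.3^3 + (1.34 - 0.01*7.3)*(37.3 - 35) + 0.016*39 = 1483.5

1483.5 m/s


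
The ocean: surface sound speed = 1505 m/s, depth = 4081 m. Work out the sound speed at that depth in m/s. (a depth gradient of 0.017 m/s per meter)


c = 1505 + 0.017 * 4081 = 1574.377

1574.377 m/s


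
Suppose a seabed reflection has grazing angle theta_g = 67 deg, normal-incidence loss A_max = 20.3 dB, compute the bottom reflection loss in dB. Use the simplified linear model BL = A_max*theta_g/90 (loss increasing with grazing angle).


BL = A_max * theta_g / 90 = 20.3 * 67 / 90 = 15.11

15.11 dB


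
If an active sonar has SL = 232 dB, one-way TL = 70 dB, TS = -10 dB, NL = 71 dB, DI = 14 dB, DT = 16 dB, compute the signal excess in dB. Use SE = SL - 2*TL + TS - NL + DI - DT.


SE = SL - 2*TL + TS - NL + DI - DT = 232 - 2*70 + (-10) - 71 + 14 - 16 = 9

9 dB


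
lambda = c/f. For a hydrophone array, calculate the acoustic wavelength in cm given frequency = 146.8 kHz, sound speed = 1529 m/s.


1.04 cm


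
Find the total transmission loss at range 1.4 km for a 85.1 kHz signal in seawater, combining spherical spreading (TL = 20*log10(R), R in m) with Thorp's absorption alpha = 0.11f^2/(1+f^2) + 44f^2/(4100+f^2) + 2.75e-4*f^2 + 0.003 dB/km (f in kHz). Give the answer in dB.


Step 1 (Thorp): alpha = 0.11*7242.01/(1+7242.01) + 44*7242.01/(4100+7242.01) + 2.75e-4*7242.01 + 0.003 = 30.1991 dB/km
Step 2: TL_spread = 20*log10(1400) = 62.92 dB
Step 3: TL_abs = alpha*R = 30.1991 * 1.4 = 42.28 dB
Step 4: TL_total = 62.92 + 42.28 = 105.2

105.2 dB


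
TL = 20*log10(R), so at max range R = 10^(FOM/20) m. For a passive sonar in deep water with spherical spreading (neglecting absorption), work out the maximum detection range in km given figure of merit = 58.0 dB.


0.79 km


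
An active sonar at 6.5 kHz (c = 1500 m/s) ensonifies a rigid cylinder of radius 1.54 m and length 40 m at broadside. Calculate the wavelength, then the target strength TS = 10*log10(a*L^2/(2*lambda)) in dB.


Step 1: lambda = c/f = 1500/6500 = 0.23077 m
Step 2: TS = 10*log10(a*L^2/(2*lambda)) = 10*log10(1.54*40^2/(2*0.23077)) = 37.27

37.27 dB


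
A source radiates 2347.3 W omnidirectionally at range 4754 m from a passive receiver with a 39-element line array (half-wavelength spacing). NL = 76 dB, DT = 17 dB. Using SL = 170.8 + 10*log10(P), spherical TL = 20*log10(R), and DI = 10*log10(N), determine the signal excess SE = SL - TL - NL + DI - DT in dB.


Step 1: SL = 170.8 + 10*log10(2347.3) = 204.51 dB
Step 2: TL = 20*log10(4754) = 73.54 dB
Step 3: DI = 10*log10(39) = 15.91 dB
Step 4: SE = SL - TL - NL + DI - DT = 204.51 - 73.54 - 76 + 15.91 - 17 = 53.88

53.88 dB


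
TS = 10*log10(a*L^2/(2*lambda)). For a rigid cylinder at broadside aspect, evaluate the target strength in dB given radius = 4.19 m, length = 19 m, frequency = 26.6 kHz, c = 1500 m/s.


41.27 dB


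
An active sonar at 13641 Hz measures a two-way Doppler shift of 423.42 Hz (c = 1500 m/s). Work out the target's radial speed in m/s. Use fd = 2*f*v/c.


23.28 m/s


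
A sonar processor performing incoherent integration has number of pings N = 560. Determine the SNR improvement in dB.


Gain = 5*log10(560) = 13.74

13.74 dB


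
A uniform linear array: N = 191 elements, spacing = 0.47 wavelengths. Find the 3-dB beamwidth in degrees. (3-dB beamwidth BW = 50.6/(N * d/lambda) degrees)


0.56 deg


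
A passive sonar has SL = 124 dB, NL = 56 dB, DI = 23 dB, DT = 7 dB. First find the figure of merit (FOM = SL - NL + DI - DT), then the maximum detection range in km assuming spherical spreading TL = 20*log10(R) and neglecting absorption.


Step 1: FOM = SL - NL + DI - DT = 124 - 56 + 23 - 7 = 84 dB
Step 2: at max range FOM = TL = 20*log10(R), so R = 10^(84/20) = 15848.93 m = 15.85 km

15.85 km


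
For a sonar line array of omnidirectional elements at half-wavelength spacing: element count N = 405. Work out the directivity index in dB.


DI = 10*log10(405) = 26.07

26.07 dB


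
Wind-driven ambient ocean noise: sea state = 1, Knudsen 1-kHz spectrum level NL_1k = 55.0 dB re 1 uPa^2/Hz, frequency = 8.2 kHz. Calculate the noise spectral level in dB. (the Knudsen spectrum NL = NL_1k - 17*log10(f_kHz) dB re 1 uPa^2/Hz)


NL = NL_1k - 17*log10(f_kHz) = 55.0 - 17*log10(8.2) = 55.0 - (15.53) = 39.47

39.47 dB


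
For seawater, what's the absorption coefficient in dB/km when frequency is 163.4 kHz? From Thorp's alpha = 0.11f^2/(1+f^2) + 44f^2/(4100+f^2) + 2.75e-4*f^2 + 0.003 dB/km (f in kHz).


f^2 = 26699.56
alpha = 0.11*26699.56/(1+26699.56) + 44*26699.56/(4100+26699.56) + 2.75e-4*26699.56 + 0.003 = 45.598

45.598 dB/km


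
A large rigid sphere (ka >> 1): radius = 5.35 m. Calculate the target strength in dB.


TS = 10*log10(5.35^2 / 4) = 10*log10(7.155625) = 8.55

8.55 dB


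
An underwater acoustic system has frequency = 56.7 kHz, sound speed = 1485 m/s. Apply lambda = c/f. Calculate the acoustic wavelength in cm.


lambda = c/f = 1485 / 56700 = 0.0262 m = 2.62 cm

2.62 cm


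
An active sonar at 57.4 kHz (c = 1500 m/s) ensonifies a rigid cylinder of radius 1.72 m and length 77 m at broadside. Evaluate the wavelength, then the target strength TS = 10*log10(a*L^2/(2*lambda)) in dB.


Step 1: lambda = c/f = 1500/57400 = 0.02613 m
Step 2: TS = 10*log10(a*L^2/(2*lambda)) = 10*log10(1.72*77^2/(2*0.02613)) = 52.9

52.9 dB


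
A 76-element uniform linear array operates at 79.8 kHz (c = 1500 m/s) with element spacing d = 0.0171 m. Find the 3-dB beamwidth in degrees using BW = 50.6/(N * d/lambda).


Step 1: lambda = 1500/79800 = 0.0188 m
Step 2: d/lambda = 0.0171/0.0188 = 0.9096
Step 3: BW = 50.6/(N * d/lambda) = 50.6/(76 * 0.9096) = 0.73

0.73 deg


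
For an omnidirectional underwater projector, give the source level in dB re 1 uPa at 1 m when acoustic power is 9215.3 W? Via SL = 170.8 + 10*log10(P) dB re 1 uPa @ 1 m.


SL = 170.8 + 10*log10(9215.3) = 170.8 + 39.65 = 210.45

210.45 dB


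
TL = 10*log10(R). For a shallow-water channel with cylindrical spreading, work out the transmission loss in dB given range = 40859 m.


46.11 dB


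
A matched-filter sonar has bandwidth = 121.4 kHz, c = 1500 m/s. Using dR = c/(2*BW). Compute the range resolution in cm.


dR = c/(2*BW) = 1500 / (2 * 121.4e3) = 0.0062 m = 0.62 cm

0.62 cm


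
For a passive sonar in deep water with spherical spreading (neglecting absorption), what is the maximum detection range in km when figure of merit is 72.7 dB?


At max range FOM = TL, so 20*log10(R) = 72.7
R = 10^(72.7/20) = 4315.19 m = 4.32 km

4.32 km


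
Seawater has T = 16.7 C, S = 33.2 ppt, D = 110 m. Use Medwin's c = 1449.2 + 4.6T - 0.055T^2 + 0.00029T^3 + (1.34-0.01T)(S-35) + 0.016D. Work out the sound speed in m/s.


c = 1449.2 + 4.6*16.7 - 0.055*16.7^2 + 0.00029*16.7^3 + (1.34 - 0.01*16.7)*(33.2 - 35) + 0.016*110 = 1511.68

1511.68 m/s


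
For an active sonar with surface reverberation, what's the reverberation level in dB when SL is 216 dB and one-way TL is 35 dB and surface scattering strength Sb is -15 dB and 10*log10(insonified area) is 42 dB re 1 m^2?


RL = SL - 2*TL + Sb + 10*log10(A) = 216 - 2*35 + (-15) + 42 = 173

173 dB


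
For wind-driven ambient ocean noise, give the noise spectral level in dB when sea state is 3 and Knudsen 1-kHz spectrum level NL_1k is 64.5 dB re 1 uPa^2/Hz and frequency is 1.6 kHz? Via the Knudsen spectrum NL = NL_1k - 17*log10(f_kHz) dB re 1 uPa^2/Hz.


NL = NL_1k - 17*log10(f_kHz) = 64.5 - 17*log10(1.6) = 64.5 - (3.47) = 61.03

61.03 dB


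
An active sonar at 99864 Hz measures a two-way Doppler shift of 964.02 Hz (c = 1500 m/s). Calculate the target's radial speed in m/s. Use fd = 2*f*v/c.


7.24 m/s


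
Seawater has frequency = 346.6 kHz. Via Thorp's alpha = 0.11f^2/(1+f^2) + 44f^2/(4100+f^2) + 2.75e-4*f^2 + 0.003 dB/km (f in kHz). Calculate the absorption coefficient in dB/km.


75.697 dB/km


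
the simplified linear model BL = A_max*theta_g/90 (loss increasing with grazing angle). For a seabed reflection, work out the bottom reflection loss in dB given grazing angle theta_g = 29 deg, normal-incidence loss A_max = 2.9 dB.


0.93 dB
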